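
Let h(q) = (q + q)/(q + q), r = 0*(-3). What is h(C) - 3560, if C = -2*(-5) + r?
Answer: -3559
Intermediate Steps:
r = 0
C = 10 (C = -2*(-5) + 0 = 10 + 0 = 10)
h(q) = 1 (h(q) = (2*q)/((2*q)) = (2*q)*(1/(2*q)) = 1)
h(C) - 3560 = 1 - 3560 = -3559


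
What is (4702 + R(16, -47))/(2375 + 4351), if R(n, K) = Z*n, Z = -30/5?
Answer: 2303/3363 ≈ 0.68480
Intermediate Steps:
Z = -6 (Z = -30*1/5 = -6)
R(n, K) = -6*n
(4702 + R(16, -47))/(2375 + 4351) = (4702 - 6*16)/(2375 + 4351) = (4702 - 96)/6726 = 4606*(1/6726) = 2303/3363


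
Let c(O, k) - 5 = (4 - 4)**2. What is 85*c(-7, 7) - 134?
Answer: 291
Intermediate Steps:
c(O, k) = 5 (c(O, k) = 5 + (4 - 4)**2 = 5 + 0**2 = 5 + 0 = 5)
85*c(-7, 7) - 134 = 85*5 - 134 = 425 - 134 = 291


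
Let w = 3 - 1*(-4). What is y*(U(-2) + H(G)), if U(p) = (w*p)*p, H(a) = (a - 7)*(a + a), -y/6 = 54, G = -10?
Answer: -119232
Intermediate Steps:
w = 7 (w = 3 + 4 = 7)
y = -324 (y = -6*54 = -324)
H(a) = 2*a*(-7 + a) (H(a) = (-7 + a)*(2*a) = 2*a*(-7 + a))
U(p) = 7*p² (U(p) = (7*p)*p = 7*p²)
y*(U(-2) + H(G)) = -324*(7*(-2)² + 2*(-10)*(-7 - 10)) = -324*(7*4 + 2*(-10)*(-17)) = -324*(28 + 340) = -324*368 = -119232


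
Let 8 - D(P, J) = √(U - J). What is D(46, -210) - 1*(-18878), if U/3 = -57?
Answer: 18886 - √39 ≈ 18880.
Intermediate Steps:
U = -171 (U = 3*(-57) = -171)
D(P, J) = 8 - √(-171 - J)
D(46, -210) - 1*(-18878) = (8 - √(-171 - 1*(-210))) - 1*(-18878) = (8 - √(-171 + 210)) + 18878 = (8 - √39) + 18878 = 18886 - √39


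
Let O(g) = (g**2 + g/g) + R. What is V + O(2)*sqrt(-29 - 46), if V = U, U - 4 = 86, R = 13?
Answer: 90 + 90*I*sqrt(3) ≈ 90.0 + 155.88*I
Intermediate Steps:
U = 90 (U = 4 + 86 = 90)
O(g) = 14 + g**2 (O(g) = (g**2 + g/g) + 13 = (g**2 + 1) + 13 = (1 + g**2) + 13 = 14 + g**2)
V = 90
V + O(2)*sqrt(-29 - 46) = 90 + (14 + 2**2)*sqrt(-29 - 46) = 90 + (14 + 4)*sqrt(-75) = 90 + 18*(5*I*sqrt(3)) = 90 + 90*I*sqrt(3)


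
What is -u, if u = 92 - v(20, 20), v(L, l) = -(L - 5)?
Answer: -107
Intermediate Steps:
v(L, l) = 5 - L (v(L, l) = -(-5 + L) = 5 - L)
u = 107 (u = 92 - (5 - 1*20) = 92 - (5 - 20) = 92 - 1*(-15) = 92 + 15 = 107)
-u = -1*107 = -107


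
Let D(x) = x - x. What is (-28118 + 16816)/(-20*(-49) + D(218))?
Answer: -5651/490 ≈ -11.533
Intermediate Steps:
D(x) = 0
(-28118 + 16816)/(-20*(-49) + D(218)) = (-28118 + 16816)/(-20*(-49) + 0) = -11302/(980 + 0) = -11302/980 = -11302*1/980 = -5651/490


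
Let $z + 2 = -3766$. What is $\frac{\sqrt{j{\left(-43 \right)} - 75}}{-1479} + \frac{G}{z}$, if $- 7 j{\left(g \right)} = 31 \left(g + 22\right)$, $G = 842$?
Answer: $- \frac{421}{1884} - \frac{\sqrt{2}}{493} \approx -0.22633$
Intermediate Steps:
$j{\left(g \right)} = - \frac{682}{7} - \frac{31 g}{7}$ ($j{\left(g \right)} = - \frac{31 \left(g + 22\right)}{7} = - \frac{31 \left(22 + g\right)}{7} = - \frac{682 + 31 g}{7} = - \frac{682}{7} - \frac{31 g}{7}$)
$z = -3768$ ($z = -2 - 3766 = -3768$)
$\frac{\sqrt{j{\left(-43 \right)} - 75}}{-1479} + \frac{G}{z} = \frac{\sqrt{\left(- \frac{682}{7} - - \frac{1333}{7}\right) - 75}}{-1479} + \frac{842}{-3768} = \sqrt{\left(- \frac{682}{7} + \frac{1333}{7}\right) - 75} \left(- \frac{1}{1479}\right) + 842 \left(- \frac{1}{3768}\right) = \sqrt{93 - 75} \left(- \frac{1}{1479}\right) - \frac{421}{1884} = \sqrt{18} \left(- \frac{1}{1479}\right) - \frac{421}{1884} = 3 \sqrt{2} \left(- \frac{1}{1479}\right) - \frac{421}{1884} = - \frac{\sqrt{2}}{493} - \frac{421}{1884} = - \frac{421}{1884} - \frac{\sqrt{2}}{493}$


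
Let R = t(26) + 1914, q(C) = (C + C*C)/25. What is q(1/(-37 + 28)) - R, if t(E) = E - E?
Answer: -3875858/2025 ≈ -1914.0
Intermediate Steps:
t(E) = 0
q(C) = C/25 + C**2/25 (q(C) = (C + C**2)*(1/25) = C/25 + C**2/25)
R = 1914 (R = 0 + 1914 = 1914)
q(1/(-37 + 28)) - R = (1 + 1/(-37 + 28))/(25*(-37 + 28)) - 1*1914 = (1/25)*(1 + 1/(-9))/(-9) - 1914 = (1/25)*(-1/9)*(1 - 1/9) - 1914 = (1/25)*(-1/9)*(8/9) - 1914 = -8/2025 - 1914 = -3875858/2025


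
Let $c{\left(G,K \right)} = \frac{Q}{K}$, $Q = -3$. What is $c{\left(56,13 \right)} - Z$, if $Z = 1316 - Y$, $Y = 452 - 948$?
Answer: $- \frac{23559}{13} \approx -1812.2$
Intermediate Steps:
$c{\left(G,K \right)} = - \frac{3}{K}$
$Y = -496$
$Z = 1812$ ($Z = 1316 - -496 = 1316 + 496 = 1812$)
$c{\left(56,13 \right)} - Z = - \frac{3}{13} - 1812 = - \frac{23559}{13}$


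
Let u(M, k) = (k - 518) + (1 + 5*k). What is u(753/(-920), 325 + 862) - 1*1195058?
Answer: -1188453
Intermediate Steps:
u(M, k) = -517 + 6*k (u(M, k) = (-518 + k) + (1 + 5*k) = -517 + 6*k)
u(753/(-920), 325 + 862) - 1*1195058 = (-517 + 6*(325 + 862)) - 1*1195058 = (-517 + 6*1187) - 1195058 = (-517 + 7122) - 1195058 = 6605 - 1195058 = -1188453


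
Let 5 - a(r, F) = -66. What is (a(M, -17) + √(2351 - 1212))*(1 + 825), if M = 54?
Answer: 58646 + 826*√1139 ≈ 86523.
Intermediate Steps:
a(r, F) = 71 (a(r, F) = 5 - 1*(-66) = 5 + 66 = 71)
(a(M, -17) + √(2351 - 1212))*(1 + 825) = (71 + √(2351 - 1212))*(1 + 825) = (71 + √1139)*826 = 58646 + 826*√1139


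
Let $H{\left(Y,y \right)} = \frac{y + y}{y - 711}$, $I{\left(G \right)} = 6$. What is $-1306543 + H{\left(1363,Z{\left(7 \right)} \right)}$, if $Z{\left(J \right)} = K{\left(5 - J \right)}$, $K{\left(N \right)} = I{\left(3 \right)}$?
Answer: $- \frac{307037609}{235} \approx -1.3065 \cdot 10^{6}$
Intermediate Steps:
$K{\left(N \right)} = 6$
$Z{\left(J \right)} = 6$
$H{\left(Y,y \right)} = \frac{2 y}{-711 + y}$
$-1306543 + H{\left(1363,Z{\left(7 \right)} \right)} = -1306543 + 2 \cdot 6 \frac{1}{-711 + 6} = -1306543 + 2 \cdot 6 \frac{1}{-705} = -1306543 + 2 \cdot 6 \left(- \frac{1}{705}\right) = -1306543 - \frac{4}{235} = - \frac{307037609}{235}$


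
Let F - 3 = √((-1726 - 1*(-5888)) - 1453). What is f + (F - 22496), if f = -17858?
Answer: -40351 + 3*√301 ≈ -40299.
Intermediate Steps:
F = 3 + 3*√301 (F = 3 + √((-1726 - 1*(-5888)) - 1453) = 3 + √((-1726 + 5888) - 1453) = 3 + √(4162 - 1453) = 3 + √2709 = 3 + 3*√301 ≈ 55.048)
f + (F - 22496) = -17858 + ((3 + 3*√301) - 22496) = -17858 + (-22493 + 3*√301) = -40351 + 3*√301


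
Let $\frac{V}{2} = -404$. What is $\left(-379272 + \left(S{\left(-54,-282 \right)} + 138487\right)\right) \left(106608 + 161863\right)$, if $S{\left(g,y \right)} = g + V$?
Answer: $-64875211737$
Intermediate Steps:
$V = -808$ ($V = 2 \left(-404\right) = -808$)
$S{\left(g,y \right)} = -808 + g$ ($S{\left(g,y \right)} = g - 808 = -808 + g$)
$\left(-379272 + \left(S{\left(-54,-282 \right)} + 138487\right)\right) \left(106608 + 161863\right) = \left(-379272 + \left(\left(-808 - 54\right) + 138487\right)\right) \left(106608 + 161863\right) = \left(-379272 + \left(-862 + 138487\right)\right) 268471 = \left(-379272 + 137625\right) 268471 = \left(-241647\right) 268471 = -64875211737$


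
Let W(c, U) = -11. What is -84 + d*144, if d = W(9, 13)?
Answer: -1668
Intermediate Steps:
d = -11
-84 + d*144 = -84 - 11*144 = -84 - 1584 = -1668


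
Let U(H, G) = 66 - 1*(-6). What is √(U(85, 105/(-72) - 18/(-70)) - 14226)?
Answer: I*√14154 ≈ 118.97*I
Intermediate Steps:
U(H, G) = 72 (U(H, G) = 66 + 6 = 72)
√(U(85, 105/(-72) - 18/(-70)) - 14226) = √(72 - 14226) = √(-14154) = I*√14154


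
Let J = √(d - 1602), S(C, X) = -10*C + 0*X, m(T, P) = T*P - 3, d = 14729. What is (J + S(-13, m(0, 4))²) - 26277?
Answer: -9377 + √13127 ≈ -9262.4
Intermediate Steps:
m(T, P) = -3 + P*T (m(T, P) = P*T - 3 = -3 + P*T)
S(C, X) = -10*C (S(C, X) = -10*C + 0 = -10*C)
J = √13127 (J = √(14729 - 1602) = √13127 ≈ 114.57)
(J + S(-13, m(0, 4))²) - 26277 = (√13127 + (-10*(-13))²) - 26277 = (√13127 + 130²) - 26277 = (√13127 + 16900) - 26277 = (16900 + √13127) - 26277 = -9377 + √13127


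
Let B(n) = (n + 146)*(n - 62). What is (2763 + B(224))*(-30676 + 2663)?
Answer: -1756499139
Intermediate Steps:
B(n) = (-62 + n)*(146 + n) (B(n) = (146 + n)*(-62 + n) = (-62 + n)*(146 + n))
(2763 + B(224))*(-30676 + 2663) = (2763 + (-9052 + 224² + 84*224))*(-30676 + 2663) = (2763 + (-9052 + 50176 + 18816))*(-28013) = (2763 + 59940)*(-28013) = 62703*(-28013) = -1756499139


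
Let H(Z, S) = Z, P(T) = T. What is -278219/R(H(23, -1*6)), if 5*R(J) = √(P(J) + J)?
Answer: -1391095*√46/46 ≈ -2.0511e+5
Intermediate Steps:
R(J) = √2*√J/5 (R(J) = √(J + J)/5 = √(2*J)/5 = (√2*√J)/5 = √2*√J/5)
-278219/R(H(23, -1*6)) = -278219*5*√46/46 = -1391095*√46/46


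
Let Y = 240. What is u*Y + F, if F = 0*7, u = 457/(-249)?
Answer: -36560/83 ≈ -440.48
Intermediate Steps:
u = -457/249 (u = 457*(-1/249) = -457/249 ≈ -1.8353)
F = 0
u*Y + F = -457/249*240 + 0 = -36560/83 + 0 = -36560/83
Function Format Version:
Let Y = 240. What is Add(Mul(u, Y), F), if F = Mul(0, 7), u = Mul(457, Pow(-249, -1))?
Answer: Rational(-36560, 83) ≈ -440.48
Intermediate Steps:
u = Rational(-457, 249) (u = Mul(457, Rational(-1, 249)) = Rational(-457, 249) ≈ -1.8353)
F = 0
Add(Mul(u, Y), F) = Add(Mul(Rational(-457, 249), 240), 0) = Add(Rational(-36560, 83), 0) = Rational(-36560, 83)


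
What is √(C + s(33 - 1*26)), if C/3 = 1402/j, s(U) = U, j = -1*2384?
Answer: 79*√298/596 ≈ 2.2882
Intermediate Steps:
j = -2384
C = -2103/1192 (C = 3*(1402/(-2384)) = 3*(1402*(-1/2384)) = 3*(-701/1192) = -2103/1192 ≈ -1.7643)
√(C + s(33 - 1*26)) = √(-2103/1192 + (33 - 1*26)) = √(-2103/1192 + (33 - 26)) = √(-2103/1192 + 7) = √(6241/1192) = 79*√298/596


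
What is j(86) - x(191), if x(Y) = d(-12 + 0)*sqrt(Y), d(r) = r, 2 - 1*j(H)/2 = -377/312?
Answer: 77/12 + 12*sqrt(191) ≈ 172.26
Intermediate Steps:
j(H) = 77/12 (j(H) = 4 - (-754)/312 = 4 - 2*(-29/24) = 4 + 29/12 = 77/12)
x(Y) = -12*sqrt(Y) (x(Y) = (-12 + 0)*sqrt(Y) = -12*sqrt(Y))
j(86) - x(191) = 77/12 - (-12)*sqrt(191) = 77/12 + 12*sqrt(191)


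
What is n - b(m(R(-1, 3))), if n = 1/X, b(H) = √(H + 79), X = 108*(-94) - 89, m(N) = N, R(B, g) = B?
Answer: -1/10241 - √78 ≈ -8.8319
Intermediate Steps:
X = -10241 (X = -10152 - 89 = -10241)
b(H) = √(79 + H)
n = -1/10241 (n = 1/(-10241) = -1/10241 ≈ -9.7647e-5)
n - b(m(R(-1, 3))) = -1/10241 - √(79 - 1) = -1/10241 - √78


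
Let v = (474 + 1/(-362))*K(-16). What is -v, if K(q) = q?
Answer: 1372696/181 ≈ 7584.0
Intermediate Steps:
v = -1372696/181 (v = (474 + 1/(-362))*(-16) = (474 - 1/362)*(-16) = (171587/362)*(-16) = -1372696/181 ≈ -7584.0)
-v = -1*(-1372696/181) = 1372696/181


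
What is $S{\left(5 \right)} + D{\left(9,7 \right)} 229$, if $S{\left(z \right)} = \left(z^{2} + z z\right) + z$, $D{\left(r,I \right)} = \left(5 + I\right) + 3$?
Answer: $3490$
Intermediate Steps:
$D{\left(r,I \right)} = 8 + I$
$S{\left(z \right)} = z + 2 z^{2}$ ($S{\left(z \right)} = \left(z^{2} + z^{2}\right) + z = 2 z^{2} + z = z + 2 z^{2}$)
$S{\left(5 \right)} + D{\left(9,7 \right)} 229 = 5 \left(1 + 2 \cdot 5\right) + \left(8 + 7\right) 229 = 5 \left(1 + 10\right) + 15 \cdot 229 = 5 \cdot 11 + 3435 = 55 + 3435 = 3490$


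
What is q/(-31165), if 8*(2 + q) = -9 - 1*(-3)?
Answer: 11/124660 ≈ 8.8240e-5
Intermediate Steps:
q = -11/4 (q = -2 + (-9 - 1*(-3))/8 = -2 + (-9 + 3)/8 = -2 + (⅛)*(-6) = -2 - ¾ = -11/4 ≈ -2.7500)
q/(-31165) = -11/4/(-31165) = -1/31165*(-11/4) = 11/124660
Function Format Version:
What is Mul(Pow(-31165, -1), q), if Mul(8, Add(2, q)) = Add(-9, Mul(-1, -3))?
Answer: Rational(11, 124660) ≈ 8.8240e-5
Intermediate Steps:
q = Rational(-11, 4) (q = Add(-2, Mul(Rational(1, 8), Add(-9, Mul(-1, -3)))) = Add(-2, Mul(Rational(1, 8), Add(-9, 3))) = Add(-2, Mul(Rational(1, 8), -6)) = Add(-2, Rational(-3, 4)) = Rational(-11, 4) ≈ -2.7500)
Mul(Pow(-31165, -1), q) = Mul(Pow(-31165, -1), Rational(-11, 4)) = Mul(Rational(-1, 31165), Rational(-11, 4)) = Rational(11, 124660)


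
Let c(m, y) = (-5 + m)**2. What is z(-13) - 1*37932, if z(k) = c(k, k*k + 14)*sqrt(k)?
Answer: -37932 + 324*I*sqrt(13) ≈ -37932.0 + 1168.2*I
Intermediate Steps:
z(k) = sqrt(k)*(-5 + k)**2 (z(k) = (-5 + k)**2*sqrt(k) = sqrt(k)*(-5 + k)**2)
z(-13) - 1*37932 = sqrt(-13)*(-5 - 13)**2 - 1*37932 = (I*sqrt(13))*(-18)**2 - 37932 = (I*sqrt(13))*324 - 37932 = 324*I*sqrt(13) - 37932 = -37932 + 324*I*sqrt(13)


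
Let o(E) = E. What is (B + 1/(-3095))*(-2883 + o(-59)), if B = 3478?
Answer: -31668891278/3095 ≈ -1.0232e+7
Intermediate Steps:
(B + 1/(-3095))*(-2883 + o(-59)) = (3478 + 1/(-3095))*(-2883 - 59) = (3478 - 1/3095)*(-2942) = (10764409/3095)*(-2942) = -31668891278/3095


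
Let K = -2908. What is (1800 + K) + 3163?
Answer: 2055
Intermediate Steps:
(1800 + K) + 3163 = (1800 - 2908) + 3163 = -1108 + 3163 = 2055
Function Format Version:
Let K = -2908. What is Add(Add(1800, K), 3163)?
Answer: 2055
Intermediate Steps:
Add(Add(1800, K), 3163) = Add(Add(1800, -2908), 3163) = Add(-1108, 3163) = 2055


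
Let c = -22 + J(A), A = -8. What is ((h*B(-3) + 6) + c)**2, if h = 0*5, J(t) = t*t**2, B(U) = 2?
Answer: 278784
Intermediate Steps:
J(t) = t**3
h = 0
c = -534 (c = -22 + (-8)**3 = -22 - 512 = -534)
((h*B(-3) + 6) + c)**2 = ((0*2 + 6) - 534)**2 = ((0 + 6) - 534)**2 = (6 - 534)**2 = (-528)**2 = 278784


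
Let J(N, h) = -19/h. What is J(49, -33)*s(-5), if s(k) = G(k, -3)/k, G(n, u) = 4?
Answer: -76/165 ≈ -0.46061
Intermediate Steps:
s(k) = 4/k
J(49, -33)*s(-5) = (-19/(-33))*(4/(-5)) = (-19*(-1/33))*(4*(-1/5)) = (19/33)*(-4/5) = -76/165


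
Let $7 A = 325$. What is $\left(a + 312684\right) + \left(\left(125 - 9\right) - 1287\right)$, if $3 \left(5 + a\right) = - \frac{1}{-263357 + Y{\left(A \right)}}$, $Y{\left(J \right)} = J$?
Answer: $\frac{1722490339183}{5529522} \approx 3.1151 \cdot 10^{5}$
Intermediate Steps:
$A = \frac{325}{7}$ ($A = \frac{1}{7} \cdot 325 = \frac{325}{7} \approx 46.429$)
$a = - \frac{27647603}{5529522}$ ($a = -5 + \frac{\left(-1\right) \frac{1}{-263357 + \frac{325}{7}}}{3} = -5 + \frac{\left(-1\right) \frac{1}{- \frac{1843174}{7}}}{3} = -5 + \frac{\left(-1\right) \left(- \frac{7}{1843174}\right)}{3} = -5 + \frac{1}{3} \cdot \frac{7}{1843174} = -5 + \frac{7}{5529522} = - \frac{27647603}{5529522} \approx -5.0$)
$\left(a + 312684\right) + \left(\left(125 - 9\right) - 1287\right) = \left(- \frac{27647603}{5529522} + 312684\right) + \left(\left(125 - 9\right) - 1287\right) = \frac{1728965409445}{5529522} + \left(116 - 1287\right) = \frac{1728965409445}{5529522} - 1171 = \frac{1722490339183}{5529522}$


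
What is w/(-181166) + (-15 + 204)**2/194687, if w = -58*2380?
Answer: 16673012083/17635332521 ≈ 0.94543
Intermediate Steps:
w = -138040
w/(-181166) + (-15 + 204)**2/194687 = -138040/(-181166) + (-15 + 204)**2/194687 = -138040*(-1/181166) + 189**2*(1/194687) = 69020/90583 + 35721*(1/194687) = 69020/90583 + 35721/194687 = 16673012083/17635332521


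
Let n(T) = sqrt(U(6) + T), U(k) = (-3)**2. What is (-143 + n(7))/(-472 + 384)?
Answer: 139/88 ≈ 1.5795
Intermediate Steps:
U(k) = 9
n(T) = sqrt(9 + T)
(-143 + n(7))/(-472 + 384) = (-143 + sqrt(9 + 7))/(-472 + 384) = (-143 + sqrt(16))/(-88) = (-143 + 4)*(-1/88) = -139*(-1/88) = 139/88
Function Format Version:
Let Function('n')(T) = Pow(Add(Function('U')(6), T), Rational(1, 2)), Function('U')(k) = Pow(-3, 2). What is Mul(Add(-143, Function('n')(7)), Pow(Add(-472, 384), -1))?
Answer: Rational(139, 88) ≈ 1.5795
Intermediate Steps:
Function('U')(k) = 9
Function('n')(T) = Pow(Add(9, T), Rational(1, 2))
Mul(Add(-143, Function('n')(7)), Pow(Add(-472, 384), -1)) = Mul(Add(-143, Pow(Add(9, 7), Rational(1, 2))), Pow(Add(-472, 384), -1)) = Mul(Add(-143, Pow(16, Rational(1, 2))), Pow(-88, -1)) = Mul(Add(-143, 4), Rational(-1, 88)) = Mul(-139, Rational(-1, 88)) = Rational(139, 88)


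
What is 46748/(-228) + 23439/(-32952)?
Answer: -128815349/626088 ≈ -205.75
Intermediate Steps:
46748/(-228) + 23439/(-32952) = 46748*(-1/228) + 23439*(-1/32952) = -11687/57 - 7813/10984 = -128815349/626088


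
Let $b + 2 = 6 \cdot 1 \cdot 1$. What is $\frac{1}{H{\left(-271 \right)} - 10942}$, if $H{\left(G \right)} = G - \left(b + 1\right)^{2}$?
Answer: $- \frac{1}{11238} \approx -8.8984 \cdot 10^{-5}$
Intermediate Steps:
$b = 4$ ($b = -2 + 6 \cdot 1 \cdot 1 = -2 + 6 \cdot 1 = -2 + 6 = 4$)
$H{\left(G \right)} = -25 + G$ ($H{\left(G \right)} = G - \left(4 + 1\right)^{2} = G - 5^{2} = G - 25 = -25 + G$)
$\frac{1}{H{\left(-271 \right)} - 10942} = \frac{1}{\left(-25 - 271\right) - 10942} = \frac{1}{-296 - 10942} = \frac{1}{-11238} = - \frac{1}{11238}$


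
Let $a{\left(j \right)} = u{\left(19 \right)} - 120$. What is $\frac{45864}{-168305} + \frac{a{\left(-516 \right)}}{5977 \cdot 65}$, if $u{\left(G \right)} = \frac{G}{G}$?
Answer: $- \frac{3567684323}{13077466805} \approx -0.27281$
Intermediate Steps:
$u{\left(G \right)} = 1$
$a{\left(j \right)} = -119$ ($a{\left(j \right)} = 1 - 120 = -119$)
$\frac{45864}{-168305} + \frac{a{\left(-516 \right)}}{5977 \cdot 65} = \frac{45864}{-168305} - \frac{119}{5977 \cdot 65} = 45864 \left(- \frac{1}{168305}\right) - \frac{119}{388505} = - \frac{45864}{168305} - \frac{119}{388505} = - \frac{3567684323}{13077466805}$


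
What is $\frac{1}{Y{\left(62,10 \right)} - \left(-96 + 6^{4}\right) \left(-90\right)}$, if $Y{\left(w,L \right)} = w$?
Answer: $\frac{1}{108062} \approx 9.2539 \cdot 10^{-6}$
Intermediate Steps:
$\frac{1}{Y{\left(62,10 \right)} - \left(-96 + 6^{4}\right) \left(-90\right)} = \frac{1}{62 - \left(-96 + 6^{4}\right) \left(-90\right)} = \frac{1}{62 - \left(-96 + 1296\right) \left(-90\right)} = \frac{1}{62 - 1200 \left(-90\right)} = \frac{1}{62 - -108000} = \frac{1}{62 + 108000} = \frac{1}{108062}$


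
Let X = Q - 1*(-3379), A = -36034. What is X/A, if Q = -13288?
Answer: 9909/36034 ≈ 0.27499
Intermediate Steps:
X = -9909 (X = -13288 - 1*(-3379) = -13288 + 3379 = -9909)
X/A = -9909/(-36034) = -9909*(-1/36034) = 9909/36034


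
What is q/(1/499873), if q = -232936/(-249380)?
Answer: 29109604282/62345 ≈ 4.6691e+5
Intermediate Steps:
q = 58234/62345 (q = -232936*(-1/249380) = 58234/62345 ≈ 0.93406)
q/(1/499873) = 58234/(62345*(1/499873)) = (58234/62345)*499873 = 29109604282/62345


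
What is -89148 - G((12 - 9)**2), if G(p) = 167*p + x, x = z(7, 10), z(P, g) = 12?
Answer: -90663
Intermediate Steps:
x = 12
G(p) = 12 + 167*p (G(p) = 167*p + 12 = 12 + 167*p)
-89148 - G((12 - 9)**2) = -89148 - (12 + 167*(12 - 9)**2) = -89148 - (12 + 167*3**2) = -89148 - (12 + 167*9) = -89148 - (12 + 1503) = -89148 - 1*1515 = -89148 - 1515 = -90663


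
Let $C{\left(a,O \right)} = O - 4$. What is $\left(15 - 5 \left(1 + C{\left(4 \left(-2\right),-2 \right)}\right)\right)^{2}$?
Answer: $1600$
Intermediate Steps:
$C{\left(a,O \right)} = -4 + O$
$\left(15 - 5 \left(1 + C{\left(4 \left(-2\right),-2 \right)}\right)\right)^{2} = \left(15 - 5 \left(1 - 6\right)\right)^{2} = \left(15 - -25\right)^{2} = \left(15 + 25\right)^{2} = 40^{2} = 1600$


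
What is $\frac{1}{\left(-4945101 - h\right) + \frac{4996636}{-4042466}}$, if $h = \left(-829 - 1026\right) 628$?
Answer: $- \frac{2021233}{7640588656831} \approx -2.6454 \cdot 10^{-7}$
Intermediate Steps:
$h = -1164940$ ($h = \left(-1855\right) 628 = -1164940$)
$\frac{1}{\left(-4945101 - h\right) + \frac{4996636}{-4042466}} = \frac{1}{\left(-4945101 - -1164940\right) + \frac{4996636}{-4042466}} = \frac{1}{\left(-4945101 + 1164940\right) + 4996636 \left(- \frac{1}{4042466}\right)} = \frac{1}{-3780161 - \frac{2498318}{2021233}} = \frac{1}{- \frac{7640588656831}{2021233}} = - \frac{2021233}{7640588656831}$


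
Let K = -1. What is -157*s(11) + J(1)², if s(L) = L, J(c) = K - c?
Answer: -1723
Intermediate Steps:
J(c) = -1 - c
-157*s(11) + J(1)² = -157*11 + (-1 - 1*1)² = -1727 + (-1 - 1)² = -1727 + (-2)² = -1727 + 4 = -1723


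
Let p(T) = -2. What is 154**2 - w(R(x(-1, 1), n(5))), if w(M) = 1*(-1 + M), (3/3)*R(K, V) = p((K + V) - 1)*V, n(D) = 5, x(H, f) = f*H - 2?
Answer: 23727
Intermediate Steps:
x(H, f) = -2 + H*f (x(H, f) = H*f - 2 = -2 + H*f)
R(K, V) = -2*V
w(M) = -1 + M
154**2 - w(R(x(-1, 1), n(5))) = 154**2 - (-1 - 2*5) = 23716 - (-1 - 10) = 23716 - 1*(-11) = 23716 + 11 = 23727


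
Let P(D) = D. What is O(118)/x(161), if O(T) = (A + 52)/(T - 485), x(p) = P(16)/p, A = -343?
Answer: 46851/5872 ≈ 7.9787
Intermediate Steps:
x(p) = 16/p
O(T) = -291/(-485 + T) (O(T) = (-343 + 52)/(T - 485) = -291/(-485 + T))
O(118)/x(161) = (-291/(-485 + 118))/((16/161)) = (-291/(-367))/((16*(1/161))) = (-291*(-1/367))/(16/161) = (291/367)*(161/16) = 46851/5872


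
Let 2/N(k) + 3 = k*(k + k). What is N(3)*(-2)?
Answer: -4/15 ≈ -0.26667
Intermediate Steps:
N(k) = 2/(-3 + 2*k²) (N(k) = 2/(-3 + k*(k + k)) = 2/(-3 + k*(2*k)) = 2/(-3 + 2*k²))
N(3)*(-2) = (2/(-3 + 2*3²))*(-2) = (2/(-3 + 2*9))*(-2) = (2/(-3 + 18))*(-2) = (2/15)*(-2) = -4/15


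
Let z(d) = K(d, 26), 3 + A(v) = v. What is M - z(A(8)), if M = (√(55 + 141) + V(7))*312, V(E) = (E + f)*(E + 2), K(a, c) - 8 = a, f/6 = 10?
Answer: 192491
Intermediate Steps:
f = 60 (f = 6*10 = 60)
K(a, c) = 8 + a
A(v) = -3 + v
z(d) = 8 + d
V(E) = (2 + E)*(60 + E) (V(E) = (E + 60)*(E + 2) = (60 + E)*(2 + E) = (2 + E)*(60 + E))
M = 192504 (M = (√(55 + 141) + (120 + 7² + 62*7))*312 = (√196 + (120 + 49 + 434))*312 = (14 + 603)*312 = 617*312 = 192504)
M - z(A(8)) = 192504 - (8 + (-3 + 8)) = 192504 - (8 + 5) = 192504 - 1*13 = 192504 - 13 = 192491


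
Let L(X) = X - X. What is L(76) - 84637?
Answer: -84637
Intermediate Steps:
L(X) = 0
L(76) - 84637 = 0 - 84637 = -84637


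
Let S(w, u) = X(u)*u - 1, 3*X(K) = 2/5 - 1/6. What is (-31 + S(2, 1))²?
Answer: 8254129/8100 ≈ 1019.0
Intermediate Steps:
X(K) = 7/90 (X(K) = (2/5 - 1/6)/3 = (2*(⅕) - 1*⅙)/3 = (⅖ - ⅙)/3 = (⅓)*(7/30) = 7/90)
S(w, u) = -1 + 7*u/90 (S(w, u) = 7*u/90 - 1 = -1 + 7*u/90)
(-31 + S(2, 1))² = (-31 + (-1 + (7/90)*1))² = (-31 + (-1 + 7/90))² = (-31 - 83/90)² = (-2873/90)² = 8254129/8100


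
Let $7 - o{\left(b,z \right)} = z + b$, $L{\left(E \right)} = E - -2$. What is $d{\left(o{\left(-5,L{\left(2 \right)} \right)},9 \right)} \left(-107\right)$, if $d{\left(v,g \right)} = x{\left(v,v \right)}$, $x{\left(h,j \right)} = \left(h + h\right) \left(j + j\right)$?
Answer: $-27392$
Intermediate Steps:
$L{\left(E \right)} = 2 + E$ ($L{\left(E \right)} = E + 2 = 2 + E$)
$x{\left(h,j \right)} = 4 h j$ ($x{\left(h,j \right)} = 2 h 2 j = 4 h j$)
$o{\left(b,z \right)} = 7 - b - z$ ($o{\left(b,z \right)} = 7 - \left(z + b\right) = 7 - \left(b + z\right) = 7 - b - z$)
$d{\left(v,g \right)} = 4 v^{2}$ ($d{\left(v,g \right)} = 4 v v = 4 v^{2}$)
$d{\left(o{\left(-5,L{\left(2 \right)} \right)},9 \right)} \left(-107\right) = 4 \left(7 - -5 - \left(2 + 2\right)\right)^{2} \left(-107\right) = 4 \left(7 + 5 - 4\right)^{2} \left(-107\right) = 4 \cdot 8^{2} \left(-107\right) = 4 \cdot 64 \left(-107\right) = 256 \left(-107\right) = -27392$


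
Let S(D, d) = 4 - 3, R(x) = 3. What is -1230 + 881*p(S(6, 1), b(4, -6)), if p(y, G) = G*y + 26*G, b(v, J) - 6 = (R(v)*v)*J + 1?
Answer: -1547385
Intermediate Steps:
b(v, J) = 7 + 3*J*v (b(v, J) = 6 + ((3*v)*J + 1) = 6 + (3*J*v + 1) = 6 + (1 + 3*J*v) = 7 + 3*J*v)
S(D, d) = 1
p(y, G) = 26*G + G*y
-1230 + 881*p(S(6, 1), b(4, -6)) = -1230 + 881*((7 + 3*(-6)*4)*(26 + 1)) = -1230 + 881*((7 - 72)*27) = -1230 + 881*(-65*27) = -1230 + 881*(-1755) = -1230 - 1546155 = -1547385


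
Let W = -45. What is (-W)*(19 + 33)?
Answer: 2340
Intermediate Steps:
(-W)*(19 + 33) = (-1*(-45))*(19 + 33) = 45*52 = 2340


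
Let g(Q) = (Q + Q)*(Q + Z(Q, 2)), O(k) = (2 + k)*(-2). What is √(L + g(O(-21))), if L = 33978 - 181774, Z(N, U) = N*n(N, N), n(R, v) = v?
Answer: 2*I*√8791 ≈ 187.52*I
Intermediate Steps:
Z(N, U) = N² (Z(N, U) = N*N = N²)
O(k) = -4 - 2*k
g(Q) = 2*Q*(Q + Q²) (g(Q) = (Q + Q)*(Q + Q²) = (2*Q)*(Q + Q²) = 2*Q*(Q + Q²))
L = -147796
√(L + g(O(-21))) = √(-147796 + 2*(-4 - 2*(-21))²*(1 + (-4 - 2*(-21)))) = √(-147796 + 2*(-4 + 42)²*(1 + (-4 + 42))) = √(-147796 + 2*38²*(1 + 38)) = √(-147796 + 2*1444*39) = √(-147796 + 112632) = √(-35164) = 2*I*√8791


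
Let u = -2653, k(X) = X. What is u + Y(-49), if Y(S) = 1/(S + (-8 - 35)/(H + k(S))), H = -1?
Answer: -6385821/2407 ≈ -2653.0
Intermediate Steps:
Y(S) = 1/(S - 43/(-1 + S)) (Y(S) = 1/(S + (-8 - 35)/(-1 + S)) = 1/(S - 43/(-1 + S)))
u + Y(-49) = -2653 + (1 - 1*(-49))/(43 - 49 - 1*(-49)**2) = -2653 + (1 + 49)/(43 - 49 - 1*2401) = -2653 + 50/(43 - 49 - 2401) = -2653 + 50/(-2407) = -2653 - 1/2407*50 = -2653 - 50/2407 = -6385821/2407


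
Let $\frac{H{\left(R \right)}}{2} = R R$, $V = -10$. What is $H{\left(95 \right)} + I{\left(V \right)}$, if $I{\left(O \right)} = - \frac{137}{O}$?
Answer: $\frac{180637}{10} \approx 18064.0$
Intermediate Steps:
$H{\left(R \right)} = 2 R^{2}$ ($H{\left(R \right)} = 2 R R = 2 R^{2}$)
$H{\left(95 \right)} + I{\left(V \right)} = 2 \cdot 95^{2} - \frac{137}{-10} = 2 \cdot 9025 - - \frac{137}{10} = 18050 + \frac{137}{10} = \frac{180637}{10}$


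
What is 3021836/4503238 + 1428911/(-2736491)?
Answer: 917250351829/6161535128929 ≈ 0.14887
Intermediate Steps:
3021836/4503238 + 1428911/(-2736491) = 3021836*(1/4503238) + 1428911*(-1/2736491) = 1510918/2251619 - 1428911/2736491 = 917250351829/6161535128929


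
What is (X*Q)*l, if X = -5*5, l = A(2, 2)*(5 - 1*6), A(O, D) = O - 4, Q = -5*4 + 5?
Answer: 750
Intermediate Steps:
Q = -15 (Q = -20 + 5 = -15)
A(O, D) = -4 + O
l = 2 (l = (-4 + 2)*(5 - 1*6) = -2*(5 - 6) = -2*(-1) = 2)
X = -25
(X*Q)*l = -25*(-15)*2 = 375*2 = 750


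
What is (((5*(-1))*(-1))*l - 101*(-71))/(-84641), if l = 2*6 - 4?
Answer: -7211/84641 ≈ -0.085195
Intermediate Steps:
l = 8 (l = 12 - 4 = 8)
(((5*(-1))*(-1))*l - 101*(-71))/(-84641) = (((5*(-1))*(-1))*8 - 101*(-71))/(-84641) = (-5*(-1)*8 + 7171)*(-1/84641) = (5*8 + 7171)*(-1/84641) = (40 + 7171)*(-1/84641) = 7211*(-1/84641) = -7211/84641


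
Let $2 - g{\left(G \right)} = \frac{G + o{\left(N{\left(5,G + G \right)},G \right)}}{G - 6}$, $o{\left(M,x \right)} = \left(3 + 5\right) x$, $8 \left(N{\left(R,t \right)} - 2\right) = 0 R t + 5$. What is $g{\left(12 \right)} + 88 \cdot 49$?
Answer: $4296$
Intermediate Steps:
$N{\left(R,t \right)} = \frac{21}{8}$ ($N{\left(R,t \right)} = 2 + \frac{0 R t + 5}{8} = 2 + \frac{0 t + 5}{8} = 2 + \frac{0 + 5}{8} = 2 + \frac{1}{8} \cdot 5 = 2 + \frac{5}{8} = \frac{21}{8}$)
$o{\left(M,x \right)} = 8 x$
$g{\left(G \right)} = 2 - \frac{9 G}{-6 + G}$ ($g{\left(G \right)} = 2 - \frac{G + 8 G}{G - 6} = 2 - \frac{9 G}{-6 + G}$)
$g{\left(12 \right)} + 88 \cdot 49 = \frac{-12 - 84}{-6 + 12} + 88 \cdot 49 = \frac{-12 - 84}{6} + 4312 = \frac{1}{6} \left(-96\right) + 4312 = -16 + 4312 = 4296$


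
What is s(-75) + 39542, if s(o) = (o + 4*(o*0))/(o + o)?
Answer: 79085/2 ≈ 39543.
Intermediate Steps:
s(o) = 1/2 (s(o) = (o + 4*0)/((2*o)) = (o + 0)*(1/(2*o)) = o*(1/(2*o)) = 1/2)
s(-75) + 39542 = 1/2 + 39542 = 79085/2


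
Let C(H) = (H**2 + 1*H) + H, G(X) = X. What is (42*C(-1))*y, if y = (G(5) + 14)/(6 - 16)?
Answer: 399/5 ≈ 79.800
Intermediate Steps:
C(H) = H**2 + 2*H (C(H) = (H**2 + H) + H = (H + H**2) + H = H**2 + 2*H)
y = -19/10 (y = (5 + 14)/(6 - 16) = 19/(-10) = 19*(-1/10) = -19/10 ≈ -1.9000)
(42*C(-1))*y = (42*(-(2 - 1)))*(-19/10) = (42*(-1*1))*(-19/10) = (42*(-1))*(-19/10) = -42*(-19/10) = 399/5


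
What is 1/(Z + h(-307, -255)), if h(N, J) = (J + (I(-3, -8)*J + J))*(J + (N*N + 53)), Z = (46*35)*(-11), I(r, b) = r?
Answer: 1/23964275 ≈ 4.1729e-8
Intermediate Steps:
Z = -17710 (Z = 1610*(-11) = -17710)
h(N, J) = -J*(53 + J + N**2) (h(N, J) = (J + (-3*J + J))*(J + (N*N + 53)) = (J - 2*J)*(J + (N**2 + 53)) = (-J)*(J + (53 + N**2)) = (-J)*(53 + J + N**2) = -J*(53 + J + N**2))
1/(Z + h(-307, -255)) = 1/(-17710 - 255*(-53 - 1*(-255) - 1*(-307)**2)) = 1/(-17710 - 255*(-53 + 255 - 1*94249)) = 1/(-17710 - 255*(-53 + 255 - 94249)) = 1/(-17710 - 255*(-94047)) = 1/(-17710 + 23981985) = 1/23964275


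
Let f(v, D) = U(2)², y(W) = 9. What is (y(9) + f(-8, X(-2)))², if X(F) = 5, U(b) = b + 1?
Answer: 324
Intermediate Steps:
U(b) = 1 + b
f(v, D) = 9 (f(v, D) = (1 + 2)² = 3² = 9)
(y(9) + f(-8, X(-2)))² = (9 + 9)² = 18² = 324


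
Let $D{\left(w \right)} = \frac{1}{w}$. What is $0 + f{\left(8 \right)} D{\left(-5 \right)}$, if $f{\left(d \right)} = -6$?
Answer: $\frac{6}{5} \approx 1.2$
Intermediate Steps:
$0 + f{\left(8 \right)} D{\left(-5 \right)} = 0 - \frac{6}{-5} = 0 - - \frac{6}{5} = 0 + \frac{6}{5} = \frac{6}{5}$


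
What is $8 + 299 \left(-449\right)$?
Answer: $-134243$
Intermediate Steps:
$8 + 299 \left(-449\right) = 8 - 134251 = -134243$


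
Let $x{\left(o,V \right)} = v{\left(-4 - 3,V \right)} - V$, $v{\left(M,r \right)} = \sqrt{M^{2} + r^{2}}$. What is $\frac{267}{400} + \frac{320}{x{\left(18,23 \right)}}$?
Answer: $\frac{2957083}{19600} + \frac{5440 \sqrt{2}}{49} \approx 307.88$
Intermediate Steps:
$x{\left(o,V \right)} = \sqrt{49 + V^{2}} - V$ ($x{\left(o,V \right)} = \sqrt{\left(-4 - 3\right)^{2} + V^{2}} - V = \sqrt{\left(-7\right)^{2} + V^{2}} - V = \sqrt{49 + V^{2}} - V$)
$\frac{267}{400} + \frac{320}{x{\left(18,23 \right)}} = \frac{267}{400} + \frac{320}{\sqrt{49 + 23^{2}} - 23} = 267 \cdot \frac{1}{400} + \frac{320}{\sqrt{49 + 529} - 23} = \frac{267}{400} + \frac{320}{\sqrt{578} - 23} = \frac{267}{400} + \frac{320}{17 \sqrt{2} - 23} = \frac{267}{400} + \frac{320}{-23 + 17 \sqrt{2}}$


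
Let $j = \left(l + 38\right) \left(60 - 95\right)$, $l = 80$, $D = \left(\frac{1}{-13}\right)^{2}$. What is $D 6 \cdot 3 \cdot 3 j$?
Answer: $- \frac{223020}{169} \approx -1319.6$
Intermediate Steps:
$D = \frac{1}{169}$ ($D = \left(- \frac{1}{13}\right)^{2} = \frac{1}{169} \approx 0.0059172$)
$j = -4130$ ($j = \left(80 + 38\right) \left(60 - 95\right) = 118 \left(-35\right) = -4130$)
$D 6 \cdot 3 \cdot 3 j = \frac{6 \cdot 3 \cdot 3}{169} \left(-4130\right) = \frac{18 \cdot 3}{169} \left(-4130\right) = \frac{1}{169} \cdot 54 \left(-4130\right) = \frac{54}{169} \left(-4130\right) = - \frac{223020}{169}$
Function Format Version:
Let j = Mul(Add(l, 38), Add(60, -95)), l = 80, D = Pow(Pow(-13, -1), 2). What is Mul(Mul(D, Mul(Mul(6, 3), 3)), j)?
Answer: Rational(-223020, 169) ≈ -1319.6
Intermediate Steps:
D = Rational(1, 169) (D = Pow(Rational(-1, 13), 2) = Rational(1, 169) ≈ 0.0059172)
j = -4130 (j = Mul(Add(80, 38), Add(60, -95)) = Mul(118, -35) = -4130)
Mul(Mul(D, Mul(Mul(6, 3), 3)), j) = Mul(Mul(Rational(1, 169), Mul(Mul(6, 3), 3)), -4130) = Mul(Mul(Rational(1, 169), Mul(18, 3)), -4130) = Mul(Mul(Rational(1, 169), 54), -4130) = Mul(Rational(54, 169), -4130) = Rational(-223020, 169)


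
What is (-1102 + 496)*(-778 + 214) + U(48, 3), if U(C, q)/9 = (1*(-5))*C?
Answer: 339624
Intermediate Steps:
U(C, q) = -45*C (U(C, q) = 9*((1*(-5))*C) = 9*(-5*C) = -45*C)
(-1102 + 496)*(-778 + 214) + U(48, 3) = (-1102 + 496)*(-778 + 214) - 45*48 = -606*(-564) - 2160 = 341784 - 2160 = 339624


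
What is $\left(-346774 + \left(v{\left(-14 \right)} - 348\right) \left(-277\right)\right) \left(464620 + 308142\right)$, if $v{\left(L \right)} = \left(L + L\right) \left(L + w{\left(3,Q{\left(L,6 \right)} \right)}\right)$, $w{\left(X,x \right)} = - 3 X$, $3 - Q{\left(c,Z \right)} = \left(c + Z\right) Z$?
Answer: $-331334071692$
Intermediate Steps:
$Q{\left(c,Z \right)} = 3 - Z \left(Z + c\right)$ ($Q{\left(c,Z \right)} = 3 - \left(c + Z\right) Z = 3 - \left(Z + c\right) Z = 3 - Z \left(Z + c\right)$)
$v{\left(L \right)} = 2 L \left(-9 + L\right)$ ($v{\left(L \right)} = \left(L + L\right) \left(L - 9\right) = 2 L \left(L - 9\right) = 2 L \left(-9 + L\right)$)
$\left(-346774 + \left(v{\left(-14 \right)} - 348\right) \left(-277\right)\right) \left(464620 + 308142\right) = \left(-346774 + \left(2 \left(-14\right) \left(-9 - 14\right) - 348\right) \left(-277\right)\right) \left(464620 + 308142\right) = \left(-346774 + \left(2 \left(-14\right) \left(-23\right) - 348\right) \left(-277\right)\right) 772762 = \left(-346774 + \left(644 - 348\right) \left(-277\right)\right) 772762 = \left(-346774 + 296 \left(-277\right)\right) 772762 = \left(-346774 - 81992\right) 772762 = \left(-428766\right) 772762 = -331334071692$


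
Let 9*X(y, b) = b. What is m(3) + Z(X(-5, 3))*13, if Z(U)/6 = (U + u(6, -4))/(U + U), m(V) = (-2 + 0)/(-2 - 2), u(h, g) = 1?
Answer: 313/2 ≈ 156.50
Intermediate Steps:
X(y, b) = b/9
m(V) = 1/2 (m(V) = -2/(-4) = -2*(-1/4) = 1/2)
Z(U) = 3*(1 + U)/U (Z(U) = 6*((U + 1)/(U + U)) = 6*((1 + U)/((2*U))) = 6*((1 + U)*(1/(2*U))) = 6*((1 + U)/(2*U)) = 3*(1 + U)/U)
m(3) + Z(X(-5, 3))*13 = 1/2 + (3 + 3/(((1/9)*3)))*13 = 1/2 + (3 + 3/(1/3))*13 = 1/2 + (3 + 3*3)*13 = 1/2 + (3 + 9)*13 = 1/2 + 12*13 = 1/2 + 156 = 313/2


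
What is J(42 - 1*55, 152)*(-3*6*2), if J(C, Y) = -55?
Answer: 1980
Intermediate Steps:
J(42 - 1*55, 152)*(-3*6*2) = -55*(-3*6)*2 = -(-990)*2 = -55*(-36) = 1980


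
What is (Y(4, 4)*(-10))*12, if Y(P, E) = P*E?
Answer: -1920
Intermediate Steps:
Y(P, E) = E*P
(Y(4, 4)*(-10))*12 = ((4*4)*(-10))*12 = (16*(-10))*12 = -160*12 = -1920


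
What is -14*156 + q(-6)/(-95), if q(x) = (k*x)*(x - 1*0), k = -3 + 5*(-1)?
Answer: -207192/95 ≈ -2181.0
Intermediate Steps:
k = -8 (k = -3 - 5 = -8)
q(x) = -8*x² (q(x) = (-8*x)*(x - 1*0) = (-8*x)*(x + 0) = (-8*x)*x = -8*x²)
-14*156 + q(-6)/(-95) = -14*156 - 8*(-6)²/(-95) = -2184 - 8*36*(-1/95) = -2184 - 288*(-1/95) = -2184 + 288/95 = -207192/95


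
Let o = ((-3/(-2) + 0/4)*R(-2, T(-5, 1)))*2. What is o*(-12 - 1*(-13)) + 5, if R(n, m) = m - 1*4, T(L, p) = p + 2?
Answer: 2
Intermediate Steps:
T(L, p) = 2 + p
R(n, m) = -4 + m (R(n, m) = m - 4 = -4 + m)
o = -3 (o = ((-3/(-2) + 0/4)*(-4 + (2 + 1)))*2 = ((-3*(-1/2) + 0*(1/4))*(-4 + 3))*2 = ((3/2 + 0)*(-1))*2 = ((3/2)*(-1))*2 = -3/2*2 = -3)
o*(-12 - 1*(-13)) + 5 = -3*(-12 - 1*(-13)) + 5 = -3*(-12 + 13) + 5 = -3*1 + 5 = -3 + 5 = 2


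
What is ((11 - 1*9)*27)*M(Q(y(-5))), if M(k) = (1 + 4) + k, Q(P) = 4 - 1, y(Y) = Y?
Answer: 432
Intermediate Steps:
Q(P) = 3
M(k) = 5 + k
((11 - 1*9)*27)*M(Q(y(-5))) = ((11 - 1*9)*27)*(5 + 3) = ((11 - 9)*27)*8 = (2*27)*8 = 54*8 = 432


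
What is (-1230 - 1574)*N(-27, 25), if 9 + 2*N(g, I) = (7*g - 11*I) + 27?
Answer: 625292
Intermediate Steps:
N(g, I) = 9 - 11*I/2 + 7*g/2 (N(g, I) = -9/2 + ((7*g - 11*I) + 27)/2 = -9/2 + ((-11*I + 7*g) + 27)/2 = -9/2 + (27 - 11*I + 7*g)/2 = -9/2 + (27/2 - 11*I/2 + 7*g/2) = 9 - 11*I/2 + 7*g/2)
(-1230 - 1574)*N(-27, 25) = (-1230 - 1574)*(9 - 11/2*25 + (7/2)*(-27)) = -2804*(9 - 275/2 - 189/2) = -2804*(-223) = 625292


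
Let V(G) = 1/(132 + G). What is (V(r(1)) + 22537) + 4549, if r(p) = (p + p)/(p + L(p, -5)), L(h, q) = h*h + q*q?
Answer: 96588703/3566 ≈ 27086.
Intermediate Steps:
L(h, q) = h**2 + q**2
r(p) = 2*p/(25 + p + p**2) (r(p) = (p + p)/(p + (p**2 + (-5)**2)) = (2*p)/(p + (p**2 + 25)) = (2*p)/(p + (25 + p**2)) = (2*p)/(25 + p + p**2) = 2*p/(25 + p + p**2))
(V(r(1)) + 22537) + 4549 = (1/(132 + 2*1/(25 + 1 + 1**2)) + 22537) + 4549 = (1/(132 + 2*1/(25 + 1 + 1)) + 22537) + 4549 = (1/(132 + 2*1/27) + 22537) + 4549 = (1/(132 + 2*1*(1/27)) + 22537) + 4549 = (1/(132 + 2/27) + 22537) + 4549 = (1/(3566/27) + 22537) + 4549 = (27/3566 + 22537) + 4549 = 80366969/3566 + 4549 = 96588703/3566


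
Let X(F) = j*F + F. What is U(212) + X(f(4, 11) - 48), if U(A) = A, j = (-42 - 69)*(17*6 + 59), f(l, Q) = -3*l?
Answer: 1072412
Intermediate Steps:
j = -17871 (j = -111*(102 + 59) = -111*161 = -17871)
X(F) = -17870*F (X(F) = -17871*F + F = -17870*F)
U(212) + X(f(4, 11) - 48) = 212 - 17870*(-3*4 - 48) = 212 - 17870*(-12 - 48) = 212 - 17870*(-60) = 212 + 1072200 = 1072412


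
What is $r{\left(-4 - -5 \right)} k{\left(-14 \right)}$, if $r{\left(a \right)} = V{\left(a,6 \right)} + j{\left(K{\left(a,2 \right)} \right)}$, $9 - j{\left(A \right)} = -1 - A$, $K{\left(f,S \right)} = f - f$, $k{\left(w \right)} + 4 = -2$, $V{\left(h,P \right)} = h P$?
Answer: $-96$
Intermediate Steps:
$V{\left(h,P \right)} = P h$
$k{\left(w \right)} = -6$ ($k{\left(w \right)} = -4 - 2 = -6$)
$K{\left(f,S \right)} = 0$
$j{\left(A \right)} = 10 + A$ ($j{\left(A \right)} = 9 - \left(-1 - A\right) = 9 + \left(1 + A\right) = 10 + A$)
$r{\left(a \right)} = 10 + 6 a$ ($r{\left(a \right)} = 6 a + \left(10 + 0\right) = 6 a + 10 = 10 + 6 a$)
$r{\left(-4 - -5 \right)} k{\left(-14 \right)} = \left(10 + 6 \left(-4 - -5\right)\right) \left(-6\right) = \left(10 + 6 \left(-4 + 5\right)\right) \left(-6\right) = \left(10 + 6 \cdot 1\right) \left(-6\right) = \left(10 + 6\right) \left(-6\right) = 16 \left(-6\right) = -96$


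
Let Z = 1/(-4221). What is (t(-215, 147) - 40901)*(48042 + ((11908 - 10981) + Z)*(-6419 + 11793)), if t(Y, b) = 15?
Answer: -868031333709076/4221 ≈ -2.0565e+11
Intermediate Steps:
Z = -1/4221 ≈ -0.00023691
(t(-215, 147) - 40901)*(48042 + ((11908 - 10981) + Z)*(-6419 + 11793)) = (15 - 40901)*(48042 + ((11908 - 10981) - 1/4221)*(-6419 + 11793)) = -40886*(48042 + (927 - 1/4221)*5374) = -40886*(48042 + (3912866/4221)*5374) = -40886*(48042 + 21027741884/4221) = -40886*21230527166/4221 = -868031333709076/4221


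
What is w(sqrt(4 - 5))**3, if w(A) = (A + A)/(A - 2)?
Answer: -88/125 + 16*I/125 ≈ -0.704 + 0.128*I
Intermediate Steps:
w(A) = 2*A/(-2 + A) (w(A) = (2*A)/(-2 + A) = 2*A/(-2 + A))
w(sqrt(4 - 5))**3 = (2*sqrt(4 - 5)/(-2 + sqrt(4 - 5)))**3 = (2*sqrt(-1)/(-2 + sqrt(-1)))**3 = (2*I/(-2 + I))**3 = (2*I*((-2 - I)/5))**3 = (2*I*(-2 - I)/5)**3 = -8*I*(-2 - I)**3/125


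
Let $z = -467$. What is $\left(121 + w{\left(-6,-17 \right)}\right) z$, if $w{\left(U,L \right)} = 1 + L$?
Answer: $-49035$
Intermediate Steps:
$\left(121 + w{\left(-6,-17 \right)}\right) z = \left(121 + \left(1 - 17\right)\right) \left(-467\right) = \left(121 - 16\right) \left(-467\right) = 105 \left(-467\right) = -49035$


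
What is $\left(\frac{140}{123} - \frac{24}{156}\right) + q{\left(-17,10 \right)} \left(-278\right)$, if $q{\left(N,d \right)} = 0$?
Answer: $\frac{1574}{1599} \approx 0.98437$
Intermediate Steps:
$\left(\frac{140}{123} - \frac{24}{156}\right) + q{\left(-17,10 \right)} \left(-278\right) = \left(\frac{140}{123} - \frac{24}{156}\right) + 0 \left(-278\right) = \left(140 \cdot \frac{1}{123} - \frac{2}{13}\right) + 0 = \left(\frac{140}{123} - \frac{2}{13}\right) + 0 = \frac{1574}{1599} + 0 = \frac{1574}{1599}$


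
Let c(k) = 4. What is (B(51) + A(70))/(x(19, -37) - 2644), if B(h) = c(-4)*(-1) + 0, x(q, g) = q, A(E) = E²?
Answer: -1632/875 ≈ -1.8651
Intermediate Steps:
B(h) = -4 (B(h) = 4*(-1) + 0 = -4 + 0 = -4)
(B(51) + A(70))/(x(19, -37) - 2644) = (-4 + 70²)/(19 - 2644) = (-4 + 4900)/(-2625) = 4896*(-1/2625) = -1632/875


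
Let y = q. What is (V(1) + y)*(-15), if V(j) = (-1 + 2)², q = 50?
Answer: -765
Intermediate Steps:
V(j) = 1 (V(j) = 1² = 1)
y = 50
(V(1) + y)*(-15) = (1 + 50)*(-15) = 51*(-15) = -765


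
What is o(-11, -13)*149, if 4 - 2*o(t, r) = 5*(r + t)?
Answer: 9238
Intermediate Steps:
o(t, r) = 2 - 5*r/2 - 5*t/2 (o(t, r) = 2 - 5*(r + t)/2 = 2 - (5*r + 5*t)/2 = 2 + (-5*r/2 - 5*t/2) = 2 - 5*r/2 - 5*t/2)
o(-11, -13)*149 = (2 - 5/2*(-13) - 5/2*(-11))*149 = (2 + 65/2 + 55/2)*149 = 62*149 = 9238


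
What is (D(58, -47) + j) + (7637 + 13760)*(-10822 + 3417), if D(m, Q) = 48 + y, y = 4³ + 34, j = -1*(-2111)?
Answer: -158442528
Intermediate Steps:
j = 2111
y = 98 (y = 64 + 34 = 98)
D(m, Q) = 146 (D(m, Q) = 48 + 98 = 146)
(D(58, -47) + j) + (7637 + 13760)*(-10822 + 3417) = (146 + 2111) + (7637 + 13760)*(-10822 + 3417) = 2257 + 21397*(-7405) = 2257 - 158444785 = -158442528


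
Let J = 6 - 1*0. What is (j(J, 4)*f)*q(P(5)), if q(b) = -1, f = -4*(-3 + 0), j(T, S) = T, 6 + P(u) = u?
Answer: -72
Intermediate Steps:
P(u) = -6 + u
J = 6 (J = 6 + 0 = 6)
f = 12 (f = -4*(-3) = 12)
(j(J, 4)*f)*q(P(5)) = (6*12)*(-1) = 72*(-1) = -72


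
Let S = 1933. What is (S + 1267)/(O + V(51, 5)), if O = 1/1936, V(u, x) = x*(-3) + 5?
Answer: -6195200/19359 ≈ -320.02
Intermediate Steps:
V(u, x) = 5 - 3*x (V(u, x) = -3*x + 5 = 5 - 3*x)
O = 1/1936 ≈ 0.00051653
(S + 1267)/(O + V(51, 5)) = (1933 + 1267)/(1/1936 + (5 - 3*5)) = 3200/(1/1936 + (5 - 15)) = 3200/(1/1936 - 10) = 3200/(-19359/1936) = 3200*(-1936/19359) = -6195200/19359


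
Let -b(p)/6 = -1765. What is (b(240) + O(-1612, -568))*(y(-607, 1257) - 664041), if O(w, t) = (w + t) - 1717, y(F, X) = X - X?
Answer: -4444426413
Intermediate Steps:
b(p) = 10590 (b(p) = -6*(-1765) = 10590)
y(F, X) = 0
O(w, t) = -1717 + t + w (O(w, t) = (t + w) - 1717 = -1717 + t + w)
(b(240) + O(-1612, -568))*(y(-607, 1257) - 664041) = (10590 + (-1717 - 568 - 1612))*(0 - 664041) = (10590 - 3897)*(-664041) = 6693*(-664041) = -4444426413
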